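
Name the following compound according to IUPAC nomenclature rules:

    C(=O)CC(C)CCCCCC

3-methylnonanal

The longest chain bearing the –CHO group is 9 carbons long (nonane).
The highest-priority functional group is an aldehyde (terminal –CHO), so the name ends in -al.
The numbering direction is chosen so that the aldehyde carbon is C-1 by definition.
That gives a methyl group at C-3.
Putting it together: 3-methylnonanal.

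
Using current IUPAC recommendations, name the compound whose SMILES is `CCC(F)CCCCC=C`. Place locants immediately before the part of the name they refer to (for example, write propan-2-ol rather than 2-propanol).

7-fluoronon-1-ene

Counting along the main chain through the multiple bond gives 9 carbons: the parent is nonane.
The chain contains a C=C double bond, so the unsaturation ending is -ene.
Choose the numbering such that numbering from this end puts the double bond at C-1 rather than C-8.
This places the double bond between C-1 and C-2; a fluoro group at C-7.
Putting it together: 7-fluoronon-1-ene.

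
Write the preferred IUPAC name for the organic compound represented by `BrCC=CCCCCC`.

1-bromooct-2-ene

The longest carbon chain that includes the multiple bond has 8 carbons, so the parent hydride is octane.
There is one C=C double bond, indicated by the ending -ene.
Choose the numbering such that numbering from this end puts the double bond at C-2 rather than C-6.
This places the double bond between C-2 and C-3; a bromo group at C-1.
Assembling the pieces gives 1-bromooct-2-ene.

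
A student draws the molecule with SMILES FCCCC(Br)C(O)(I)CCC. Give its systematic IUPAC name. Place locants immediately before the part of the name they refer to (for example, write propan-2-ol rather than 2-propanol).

The longest carbon chain that includes the –OH group has 8 carbons, so the parent hydride is octane.
The principal characteristic group is an alcohol (–OH), named with the suffix -ol.
Choose the numbering such that numbering from this end puts the hydroxyl group at C-4 rather than C-5.
With this numbering: the hydroxyl at C-4; a bromo group at C-5; a fluoro group at C-8; an iodo group at C-4.
Prefixes are listed alphabetically: bromo, fluoro, iodo.
The name is 5-bromo-8-fluoro-4-iodooctan-4-ol.

5-bromo-8-fluoro-4-iodooctan-4-ol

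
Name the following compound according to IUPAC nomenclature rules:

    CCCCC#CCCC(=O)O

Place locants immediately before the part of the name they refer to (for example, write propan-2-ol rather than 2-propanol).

Counting along the main chain through the –COOH group and the multiple bond gives 9 carbons: the parent is nonane.
A carboxylic acid (terminal –COOH) is the principal characteristic group, giving the suffix -oic acid.
The chain contains a C≡C triple bond, so the unsaturation ending is -yne.
The numbering direction is chosen so that the carboxylic acid carbon is C-1 by definition.
This places the triple bond between C-4 and C-5.
Assembling the pieces gives non-4-ynoic acid.

non-4-ynoic acid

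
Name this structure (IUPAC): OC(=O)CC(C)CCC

The longest chain bearing the –COOH group is 6 carbons long (hexane).
A carboxylic acid (terminal –COOH) is the principal characteristic group, giving the suffix -oic acid.
The numbering direction is chosen so that the carboxylic acid carbon is C-1 by definition.
That gives a methyl group at C-3.
The name is 3-methylhexanoic acid.

3-methylhexanoic acid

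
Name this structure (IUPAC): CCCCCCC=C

The longest carbon chain that includes the multiple bond has 8 carbons, so the parent hydride is octane.
The chain contains a C=C double bond, so the unsaturation ending is -ene.
Number the chain so that numbering from this end puts the double bond at C-1 rather than C-7.
That gives the double bond between C-1 and C-2.
Putting it together: oct-1-ene.

oct-1-ene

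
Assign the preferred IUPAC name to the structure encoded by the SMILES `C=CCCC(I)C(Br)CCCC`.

6-bromo-5-iododec-1-ene

Counting along the main chain through the multiple bond gives 10 carbons: the parent is decane.
A C=C double bond in the chain gives the infix -ene-.
The numbering direction is chosen so that numbering from this end puts the double bond at C-1 rather than C-9.
That gives the double bond between C-1 and C-2; a bromo group at C-6; an iodo group at C-5.
The substituents are ordered alphabetically, ignoring any di-/tri- multipliers.
Putting it together: 6-bromo-5-iododec-1-ene.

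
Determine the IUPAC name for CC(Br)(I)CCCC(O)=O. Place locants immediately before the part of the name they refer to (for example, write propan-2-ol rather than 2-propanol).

The longest chain bearing the –COOH group is 6 carbons long (hexane).
The principal characteristic group is a carboxylic acid (terminal –COOH), named with the suffix -oic acid.
Choose the numbering such that the carboxylic acid carbon is C-1 by definition.
This places a bromo group at C-5; an iodo group at C-5.
Prefixes are listed alphabetically: bromo, iodo.
Assembling the pieces gives 5-bromo-5-iodohexanoic acid.

5-bromo-5-iodohexanoic acid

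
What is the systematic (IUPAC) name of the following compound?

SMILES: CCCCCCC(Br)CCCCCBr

1,6-dibromododecane

The longest continuous carbon chain has 12 atoms, so the parent hydride is dodecane.
The numbering direction is chosen so that the substituent locant set {1,6} is lower than {7,12} at the first point of difference.
With this numbering: bromo groups at C-1 and C-6.
Putting it together: 1,6-dibromododecane.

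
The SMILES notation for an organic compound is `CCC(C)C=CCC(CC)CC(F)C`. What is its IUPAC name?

Counting along the main chain through the multiple bond gives 10 carbons: the parent is decane.
There is one C=C double bond, indicated by the ending -ene.
The numbering direction is chosen so that numbering from this end puts the double bond at C-4 rather than C-6.
With this numbering: the double bond between C-4 and C-5; an ethyl group at C-7; a fluoro group at C-9; a methyl group at C-3.
Prefixes are listed alphabetically: ethyl, fluoro, methyl.
Assembling the pieces gives 7-ethyl-9-fluoro-3-methyldec-4-ene.

7-ethyl-9-fluoro-3-methyldec-4-ene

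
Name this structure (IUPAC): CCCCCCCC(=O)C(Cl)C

2-chlorodecan-3-one

The longest carbon chain that includes the carbonyl has 10 carbons, so the parent hydride is decane.
The highest-priority functional group is a ketone (C=O on an internal carbon), so the name ends in -one.
The numbering direction is chosen so that numbering from this end puts the carbonyl group at C-3 rather than C-8.
This places the carbonyl at C-3; a chloro group at C-2.
Assembling the pieces gives 2-chlorodecan-3-one.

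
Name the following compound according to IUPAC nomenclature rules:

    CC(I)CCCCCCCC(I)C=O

2,10-diiodoundecanal

Counting along the main chain through the –CHO group gives 11 carbons: the parent is undecane.
An aldehyde (terminal –CHO) is the principal characteristic group, giving the suffix -al.
Number the chain so that the aldehyde carbon is C-1 by definition.
This places iodo groups at C-2 and C-10.
Putting it together: 2,10-diiodoundecanal.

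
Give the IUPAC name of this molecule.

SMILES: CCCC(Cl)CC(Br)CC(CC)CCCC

The parent chain contains 12 carbons (dodecane).
The numbering direction is chosen so that the substituent locant set {4,6,8} is lower than {5,7,9} at the first point of difference.
That gives a bromo group at C-6; a chloro group at C-4; an ethyl group at C-8.
Substituent prefixes are cited in alphabetical order (multiplying prefixes like di-/tri- are ignored for ordering).
The name is 6-bromo-4-chloro-8-ethyldodecane.

6-bromo-4-chloro-8-ethyldodecane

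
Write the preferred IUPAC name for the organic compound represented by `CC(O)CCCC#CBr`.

7-bromohept-6-yn-2-ol

The longest chain bearing the –OH group and the multiple bond is 7 carbons long (heptane).
The highest-priority functional group is an alcohol (–OH), so the name ends in -ol.
There is one C≡C triple bond, indicated by the ending -yne.
The numbering direction is chosen so that numbering from this end puts the hydroxyl group at C-2 rather than C-6.
This places the hydroxyl at C-2; the triple bond between C-6 and C-7; a bromo group at C-7.
Assembling the pieces gives 7-bromohept-6-yn-2-ol.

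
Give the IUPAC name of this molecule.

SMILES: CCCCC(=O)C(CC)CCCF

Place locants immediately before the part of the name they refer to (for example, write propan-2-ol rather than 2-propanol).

The longest carbon chain that includes the carbonyl has 9 carbons, so the parent hydride is nonane.
The highest-priority functional group is a ketone (C=O on an internal carbon), so the name ends in -one.
Choose the numbering such that the substituent locant set {1,4} is lower than {6,9} at the first point of difference.
That gives the carbonyl at C-5; an ethyl group at C-4; a fluoro group at C-1.
The substituents are ordered alphabetically, ignoring any di-/tri- multipliers.
The name is 4-ethyl-1-fluorononan-5-one.

4-ethyl-1-fluorononan-5-one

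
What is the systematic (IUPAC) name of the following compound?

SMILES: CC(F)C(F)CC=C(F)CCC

The longest chain bearing the multiple bond is 9 carbons long (nonane).
There is one C=C double bond, indicated by the ending -ene.
Number the chain so that numbering from this end puts the double bond at C-4 rather than C-5.
With this numbering: the double bond between C-4 and C-5; fluoro groups at C-4 and C-7 and C-8.
The name is 4,7,8-trifluoronon-4-ene.

4,7,8-trifluoronon-4-ene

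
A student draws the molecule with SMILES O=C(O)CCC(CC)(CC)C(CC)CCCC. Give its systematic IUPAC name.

4,4,5-triethylnonanoic acid

Counting along the main chain through the –COOH group gives 9 carbons: the parent is nonane.
The highest-priority functional group is a carboxylic acid (terminal –COOH), so the name ends in -oic acid.
Choose the numbering such that the carboxylic acid carbon is C-1 by definition.
This places ethyl groups at C-4 (×2) and C-5.
Putting it together: 4,4,5-triethylnonanoic acid.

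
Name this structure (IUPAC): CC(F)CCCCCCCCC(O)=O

The longest chain bearing the –COOH group is 11 carbons long (undecane).
A carboxylic acid (terminal –COOH) is the principal characteristic group, giving the suffix -oic acid.
Number the chain so that the carboxylic acid carbon is C-1 by definition.
This places a fluoro group at C-10.
The name is 10-fluoroundecanoic acid.

10-fluoroundecanoic acid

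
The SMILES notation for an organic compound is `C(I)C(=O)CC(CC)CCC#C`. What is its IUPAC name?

The longest carbon chain that includes the carbonyl and the multiple bond has 8 carbons, so the parent hydride is octane.
The highest-priority functional group is a ketone (C=O on an internal carbon), so the name ends in -one.
The chain contains a C≡C triple bond, so the unsaturation ending is -yne.
Number the chain so that numbering from this end puts the carbonyl group at C-2 rather than C-7.
With this numbering: the carbonyl at C-2; the triple bond between C-7 and C-8; an ethyl group at C-4; an iodo group at C-1.
Substituent prefixes are cited in alphabetical order (multiplying prefixes like di-/tri- are ignored for ordering).
The name is 4-ethyl-1-iodooct-7-yn-2-one.

4-ethyl-1-iodooct-7-yn-2-one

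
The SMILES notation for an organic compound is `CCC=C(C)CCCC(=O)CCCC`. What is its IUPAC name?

9-methyldodec-9-en-5-one

The longest chain bearing the carbonyl and the multiple bond is 12 carbons long (dodecane).
A ketone (C=O on an internal carbon) is the principal characteristic group, giving the suffix -one.
The chain contains a C=C double bond, so the unsaturation ending is -ene.
Choose the numbering such that numbering from this end puts the carbonyl group at C-5 rather than C-8.
With this numbering: the carbonyl at C-5; the double bond between C-9 and C-10; a methyl group at C-9.
The name is 9-methyldodec-9-en-5-one.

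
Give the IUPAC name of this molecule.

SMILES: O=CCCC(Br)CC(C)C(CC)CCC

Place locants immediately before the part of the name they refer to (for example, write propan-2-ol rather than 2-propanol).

4-bromo-7-ethyl-6-methyldecanal

The longest chain bearing the –CHO group is 10 carbons long (decane).
The principal characteristic group is an aldehyde (terminal –CHO), named with the suffix -al.
Number the chain so that the aldehyde carbon is C-1 by definition.
With this numbering: a bromo group at C-4; an ethyl group at C-7; a methyl group at C-6.
Prefixes are listed alphabetically: bromo, ethyl, methyl.
Putting it together: 4-bromo-7-ethyl-6-methyldecanal.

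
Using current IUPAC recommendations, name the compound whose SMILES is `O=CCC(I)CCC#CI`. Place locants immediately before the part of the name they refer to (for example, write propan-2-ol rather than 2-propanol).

Counting along the main chain through the –CHO group and the multiple bond gives 7 carbons: the parent is heptane.
The principal characteristic group is an aldehyde (terminal –CHO), named with the suffix -al.
There is one C≡C triple bond, indicated by the ending -yne.
The numbering direction is chosen so that the aldehyde carbon is C-1 by definition.
This places the triple bond between C-6 and C-7; iodo groups at C-3 and C-7.
Putting it together: 3,7-diiodohept-6-ynal.

3,7-diiodohept-6-ynal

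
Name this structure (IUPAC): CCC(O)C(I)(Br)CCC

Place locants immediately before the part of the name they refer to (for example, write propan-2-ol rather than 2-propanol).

Counting along the main chain through the –OH group gives 7 carbons: the parent is heptane.
An alcohol (–OH) is the principal characteristic group, giving the suffix -ol.
Number the chain so that numbering from this end puts the hydroxyl group at C-3 rather than C-5.
This places the hydroxyl at C-3; a bromo group at C-4; an iodo group at C-4.
The substituents are ordered alphabetically, ignoring any di-/tri- multipliers.
The name is 4-bromo-4-iodoheptan-3-ol.

4-bromo-4-iodoheptan-3-ol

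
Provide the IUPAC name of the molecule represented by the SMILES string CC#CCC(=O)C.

hex-4-yn-2-one

The longest chain bearing the carbonyl and the multiple bond is 6 carbons long (hexane).
The principal characteristic group is a ketone (C=O on an internal carbon), named with the suffix -one.
There is one C≡C triple bond, indicated by the ending -yne.
Number the chain so that numbering from this end puts the carbonyl group at C-2 rather than C-5.
This places the carbonyl at C-2; the triple bond between C-4 and C-5.
Putting it together: hex-4-yn-2-one.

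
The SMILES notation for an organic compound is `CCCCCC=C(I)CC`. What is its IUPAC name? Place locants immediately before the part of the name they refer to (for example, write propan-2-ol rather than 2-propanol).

3-iodonon-3-ene

Counting along the main chain through the multiple bond gives 9 carbons: the parent is nonane.
The chain contains a C=C double bond, so the unsaturation ending is -ene.
Number the chain so that numbering from this end puts the double bond at C-3 rather than C-6.
With this numbering: the double bond between C-3 and C-4; an iodo group at C-3.
Putting it together: 3-iodonon-3-ene.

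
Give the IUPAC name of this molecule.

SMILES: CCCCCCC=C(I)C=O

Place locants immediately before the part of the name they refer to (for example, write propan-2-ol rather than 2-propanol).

Counting along the main chain through the –CHO group and the multiple bond gives 9 carbons: the parent is nonane.
The highest-priority functional group is an aldehyde (terminal –CHO), so the name ends in -al.
There is one C=C double bond, indicated by the ending -ene.
Choose the numbering such that the aldehyde carbon is C-1 by definition.
With this numbering: the double bond between C-2 and C-3; an iodo group at C-2.
Assembling the pieces gives 2-iodonon-2-enal.

2-iodonon-2-enal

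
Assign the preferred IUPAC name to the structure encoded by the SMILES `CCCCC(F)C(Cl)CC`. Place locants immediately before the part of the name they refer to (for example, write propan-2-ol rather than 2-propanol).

The parent chain contains 8 carbons (octane).
Number the chain so that the substituent locant set {3,4} is lower than {5,6} at the first point of difference.
That gives a chloro group at C-3; a fluoro group at C-4.
Prefixes are listed alphabetically: chloro, fluoro.
The name is 3-chloro-4-fluorooctane.

3-chloro-4-fluorooctane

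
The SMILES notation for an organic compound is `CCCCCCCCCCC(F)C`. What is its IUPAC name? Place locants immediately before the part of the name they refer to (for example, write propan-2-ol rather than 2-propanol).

The longest carbon chain is 12 atoms: the parent is dodecane.
Choose the numbering such that the substituent locant set {2} is lower than {11} at the first point of difference.
That gives a fluoro group at C-2.
The name is 2-fluorododecane.

2-fluorododecane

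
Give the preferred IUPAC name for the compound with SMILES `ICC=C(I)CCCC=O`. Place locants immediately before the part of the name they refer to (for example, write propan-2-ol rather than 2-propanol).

The longest carbon chain that includes the –CHO group and the multiple bond has 7 carbons, so the parent hydride is heptane.
The highest-priority functional group is an aldehyde (terminal –CHO), so the name ends in -al.
The chain contains a C=C double bond, so the unsaturation ending is -ene.
Number the chain so that the aldehyde carbon is C-1 by definition.
With this numbering: the double bond between C-5 and C-6; iodo groups at C-5 and C-7.
The name is 5,7-diiodohept-5-enal.

5,7-diiodohept-5-enal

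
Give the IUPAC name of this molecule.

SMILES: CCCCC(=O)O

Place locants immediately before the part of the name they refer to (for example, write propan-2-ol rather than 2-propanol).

pentanoic acid

The longest chain bearing the –COOH group is 5 carbons long (pentane).
The highest-priority functional group is a carboxylic acid (terminal –COOH), so the name ends in -oic acid.
Number the chain so that the carboxylic acid carbon is C-1 by definition.
Putting it together: pentanoic acid.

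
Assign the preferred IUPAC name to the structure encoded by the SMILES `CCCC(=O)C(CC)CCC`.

5-ethyloctan-4-one

Counting along the main chain through the carbonyl gives 8 carbons: the parent is octane.
A ketone (C=O on an internal carbon) is the principal characteristic group, giving the suffix -one.
Number the chain so that numbering from this end puts the carbonyl group at C-4 rather than C-5.
With this numbering: the carbonyl at C-4; an ethyl group at C-5.
Putting it together: 5-ethyloctan-4-one.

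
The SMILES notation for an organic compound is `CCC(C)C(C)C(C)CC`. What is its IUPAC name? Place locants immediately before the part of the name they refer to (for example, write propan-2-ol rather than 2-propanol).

3,4,5-trimethylheptane

The longest continuous carbon chain has 7 atoms, so the parent hydride is heptane.
Both numbering directions give the same locant set; either may be used.
That gives methyl groups at C-3 and C-4 and C-5.
Assembling the pieces gives 3,4,5-trimethylheptane.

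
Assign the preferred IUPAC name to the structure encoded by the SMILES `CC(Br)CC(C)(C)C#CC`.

6-bromo-4,4-dimethylhept-2-yne

The longest carbon chain that includes the multiple bond has 7 carbons, so the parent hydride is heptane.
The chain contains a C≡C triple bond, so the unsaturation ending is -yne.
Number the chain so that numbering from this end puts the triple bond at C-2 rather than C-5.
This places the triple bond between C-2 and C-3; a bromo group at C-6; two methyl groups at C-4.
Prefixes are listed alphabetically: bromo, methyl.
Assembling the pieces gives 6-bromo-4,4-dimethylhept-2-yne.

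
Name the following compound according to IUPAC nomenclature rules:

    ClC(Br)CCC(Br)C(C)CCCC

1,4-dibromo-1-chloro-5-methylnonane

The longest continuous carbon chain has 9 atoms, so the parent hydride is nonane.
Choose the numbering such that the substituent locant set {1,1,4,5} is lower than {5,6,9,9} at the first point of difference.
That gives bromo groups at C-1 and C-4; a chloro group at C-1; a methyl group at C-5.
Substituent prefixes are cited in alphabetical order (multiplying prefixes like di-/tri- are ignored for ordering).
The name is 1,4-dibromo-1-chloro-5-methylnonane.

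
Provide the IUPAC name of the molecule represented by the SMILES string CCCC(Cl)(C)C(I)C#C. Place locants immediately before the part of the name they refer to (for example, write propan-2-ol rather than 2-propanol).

The longest carbon chain that includes the multiple bond has 7 carbons, so the parent hydride is heptane.
There is one C≡C triple bond, indicated by the ending -yne.
Number the chain so that numbering from this end puts the triple bond at C-1 rather than C-6.
That gives the triple bond between C-1 and C-2; a chloro group at C-4; an iodo group at C-3; a methyl group at C-4.
The substituents are ordered alphabetically, ignoring any di-/tri- multipliers.
Putting it together: 4-chloro-3-iodo-4-methylhept-1-yne.

4-chloro-3-iodo-4-methylhept-1-yne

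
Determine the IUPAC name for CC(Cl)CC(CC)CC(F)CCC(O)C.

9-chloro-7-ethyl-5-fluorodecan-2-ol

Counting along the main chain through the –OH group gives 10 carbons: the parent is decane.
An alcohol (–OH) is the principal characteristic group, giving the suffix -ol.
The numbering direction is chosen so that numbering from this end puts the hydroxyl group at C-2 rather than C-9.
This places the hydroxyl at C-2; a chloro group at C-9; an ethyl group at C-7; a fluoro group at C-5.
The substituents are ordered alphabetically, ignoring any di-/tri- multipliers.
Putting it together: 9-chloro-7-ethyl-5-fluorodecan-2-ol.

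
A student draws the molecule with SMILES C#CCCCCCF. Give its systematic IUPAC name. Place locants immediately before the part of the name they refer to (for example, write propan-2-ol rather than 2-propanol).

7-fluorohept-1-yne

The longest chain bearing the multiple bond is 7 carbons long (heptane).
A C≡C triple bond in the chain gives the infix -yne-.
Number the chain so that numbering from this end puts the triple bond at C-1 rather than C-6.
That gives the triple bond between C-1 and C-2; a fluoro group at C-7.
The name is 7-fluorohept-1-yne.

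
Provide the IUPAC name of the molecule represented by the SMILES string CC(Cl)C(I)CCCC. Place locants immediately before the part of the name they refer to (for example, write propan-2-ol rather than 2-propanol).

2-chloro-3-iodoheptane

The longest continuous carbon chain has 7 atoms, so the parent hydride is heptane.
Number the chain so that the substituent locant set {2,3} is lower than {5,6} at the first point of difference.
That gives a chloro group at C-2; an iodo group at C-3.
Prefixes are listed alphabetically: chloro, iodo.
The name is 2-chloro-3-iodoheptane.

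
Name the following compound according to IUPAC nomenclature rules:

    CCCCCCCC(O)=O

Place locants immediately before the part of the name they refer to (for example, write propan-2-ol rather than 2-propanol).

octanoic acid

Counting along the main chain through the –COOH group gives 8 carbons: the parent is octane.
The principal characteristic group is a carboxylic acid (terminal –COOH), named with the suffix -oic acid.
The numbering direction is chosen so that the carboxylic acid carbon is C-1 by definition.
Putting it together: octanoic acid.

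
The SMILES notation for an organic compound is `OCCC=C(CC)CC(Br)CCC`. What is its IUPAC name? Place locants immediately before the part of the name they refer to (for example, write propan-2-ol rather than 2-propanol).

Counting along the main chain through the –OH group and the multiple bond gives 9 carbons: the parent is nonane.
The highest-priority functional group is an alcohol (–OH), so the name ends in -ol.
There is one C=C double bond, indicated by the ending -ene.
Number the chain so that numbering from this end puts the hydroxyl group at C-1 rather than C-9.
With this numbering: the hydroxyl at C-1; the double bond between C-3 and C-4; a bromo group at C-6; an ethyl group at C-4.
Prefixes are listed alphabetically: bromo, ethyl.
Putting it together: 6-bromo-4-ethylnon-3-en-1-ol.

6-bromo-4-ethylnon-3-en-1-ol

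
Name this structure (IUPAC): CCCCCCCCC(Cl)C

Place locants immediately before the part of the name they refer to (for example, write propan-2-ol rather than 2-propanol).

The longest continuous carbon chain has 10 atoms, so the parent hydride is decane.
The numbering direction is chosen so that the substituent locant set {2} is lower than {9} at the first point of difference.
That gives a chloro group at C-2.
Putting it together: 2-chlorodecane.

2-chlorodecane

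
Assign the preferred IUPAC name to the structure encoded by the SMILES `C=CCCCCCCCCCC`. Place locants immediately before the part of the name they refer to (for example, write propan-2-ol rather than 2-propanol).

dodec-1-ene

The longest carbon chain that includes the multiple bond has 12 carbons, so the parent hydride is dodecane.
A C=C double bond in the chain gives the infix -ene-.
The numbering direction is chosen so that numbering from this end puts the double bond at C-1 rather than C-11.
That gives the double bond between C-1 and C-2.
Putting it together: dodec-1-ene.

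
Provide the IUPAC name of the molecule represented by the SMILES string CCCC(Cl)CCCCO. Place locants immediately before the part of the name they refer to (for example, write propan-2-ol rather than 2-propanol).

5-chlorooctan-1-ol

The longest carbon chain that includes the –OH group has 8 carbons, so the parent hydride is octane.
The principal characteristic group is an alcohol (–OH), named with the suffix -ol.
Choose the numbering such that numbering from this end puts the hydroxyl group at C-1 rather than C-8.
That gives the hydroxyl at C-1; a chloro group at C-5.
Putting it together: 5-chlorooctan-1-ol.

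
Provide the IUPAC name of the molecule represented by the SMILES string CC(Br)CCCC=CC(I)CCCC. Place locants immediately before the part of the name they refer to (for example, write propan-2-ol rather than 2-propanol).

2-bromo-8-iodododec-6-ene

The longest chain bearing the multiple bond is 12 carbons long (dodecane).
The chain contains a C=C double bond, so the unsaturation ending is -ene.
The numbering direction is chosen so that the substituent locant set {2,8} is lower than {5,11} at the first point of difference.
That gives the double bond between C-6 and C-7; a bromo group at C-2; an iodo group at C-8.
The substituents are ordered alphabetically, ignoring any di-/tri- multipliers.
The name is 2-bromo-8-iodododec-6-ene.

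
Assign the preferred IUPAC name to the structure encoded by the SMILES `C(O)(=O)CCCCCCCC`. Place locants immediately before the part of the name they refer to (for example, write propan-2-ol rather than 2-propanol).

nonanoic acid

The longest carbon chain that includes the –COOH group has 9 carbons, so the parent hydride is nonane.
The principal characteristic group is a carboxylic acid (terminal –COOH), named with the suffix -oic acid.
Choose the numbering such that the carboxylic acid carbon is C-1 by definition.
Assembling the pieces gives nonanoic acid.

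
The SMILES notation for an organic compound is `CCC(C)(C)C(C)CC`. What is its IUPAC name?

3,3,4-trimethylhexane

The longest carbon chain is 6 atoms: the parent is hexane.
Choose the numbering such that the substituent locant set {3,3,4} is lower than {3,4,4} at the first point of difference.
With this numbering: methyl groups at C-3 (×2) and C-4.
The name is 3,3,4-trimethylhexane.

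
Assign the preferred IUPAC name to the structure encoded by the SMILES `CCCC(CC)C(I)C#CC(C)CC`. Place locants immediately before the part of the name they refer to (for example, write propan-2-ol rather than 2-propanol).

7-ethyl-6-iodo-3-methyldec-4-yne

The longest chain bearing the multiple bond is 10 carbons long (decane).
The chain contains a C≡C triple bond, so the unsaturation ending is -yne.
The numbering direction is chosen so that numbering from this end puts the triple bond at C-4 rather than C-6.
This places the triple bond between C-4 and C-5; an ethyl group at C-7; an iodo group at C-6; a methyl group at C-3.
The substituents are ordered alphabetically, ignoring any di-/tri- multipliers.
Putting it together: 7-ethyl-6-iodo-3-methyldec-4-yne.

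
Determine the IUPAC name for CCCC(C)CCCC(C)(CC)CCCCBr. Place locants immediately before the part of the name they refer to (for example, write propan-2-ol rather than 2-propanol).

The parent chain contains 12 carbons (dodecane).
The numbering direction is chosen so that the substituent locant set {1,5,5,9} is lower than {4,8,8,12} at the first point of difference.
That gives a bromo group at C-1; an ethyl group at C-5; methyl groups at C-5 and C-9.
Substituent prefixes are cited in alphabetical order (multiplying prefixes like di-/tri- are ignored for ordering).
The name is 1-bromo-5-ethyl-5,9-dimethyldodecane.

1-bromo-5-ethyl-5,9-dimethyldodecane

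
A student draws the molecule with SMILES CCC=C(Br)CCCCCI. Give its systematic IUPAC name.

The longest carbon chain that includes the multiple bond has 9 carbons, so the parent hydride is nonane.
There is one C=C double bond, indicated by the ending -ene.
Number the chain so that numbering from this end puts the double bond at C-3 rather than C-6.
That gives the double bond between C-3 and C-4; a bromo group at C-4; an iodo group at C-9.
The substituents are ordered alphabetically, ignoring any di-/tri- multipliers.
Assembling the pieces gives 4-bromo-9-iodonon-3-ene.

4-bromo-9-iodonon-3-ene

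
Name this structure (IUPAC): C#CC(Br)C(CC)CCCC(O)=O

6-bromo-5-ethyloct-7-ynoic acid

The longest carbon chain that includes the –COOH group and the multiple bond has 8 carbons, so the parent hydride is octane.
A carboxylic acid (terminal –COOH) is the principal characteristic group, giving the suffix -oic acid.
There is one C≡C triple bond, indicated by the ending -yne.
The numbering direction is chosen so that the carboxylic acid carbon is C-1 by definition.
This places the triple bond between C-7 and C-8; a bromo group at C-6; an ethyl group at C-5.
The substituents are ordered alphabetically, ignoring any di-/tri- multipliers.
Putting it together: 6-bromo-5-ethyloct-7-ynoic acid.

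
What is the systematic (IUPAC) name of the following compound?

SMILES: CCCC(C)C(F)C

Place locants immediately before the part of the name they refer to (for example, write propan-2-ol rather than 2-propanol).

2-fluoro-3-methylhexane

The longest continuous carbon chain has 6 atoms, so the parent hydride is hexane.
Number the chain so that the substituent locant set {2,3} is lower than {4,5} at the first point of difference.
With this numbering: a fluoro group at C-2; a methyl group at C-3.
The substituents are ordered alphabetically, ignoring any di-/tri- multipliers.
Assembling the pieces gives 2-fluoro-3-methylhexane.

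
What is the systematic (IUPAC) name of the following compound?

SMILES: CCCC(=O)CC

The longest chain bearing the carbonyl is 6 carbons long (hexane).
The highest-priority functional group is a ketone (C=O on an internal carbon), so the name ends in -one.
The numbering direction is chosen so that numbering from this end puts the carbonyl group at C-3 rather than C-4.
This places the carbonyl at C-3.
Assembling the pieces gives hexan-3-one.

hexan-3-one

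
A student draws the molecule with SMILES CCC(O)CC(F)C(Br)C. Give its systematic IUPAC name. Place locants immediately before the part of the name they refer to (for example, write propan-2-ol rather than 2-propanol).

6-bromo-5-fluoroheptan-3-ol

Counting along the main chain through the –OH group gives 7 carbons: the parent is heptane.
The principal characteristic group is an alcohol (–OH), named with the suffix -ol.
Number the chain so that numbering from this end puts the hydroxyl group at C-3 rather than C-5.
This places the hydroxyl at C-3; a bromo group at C-6; a fluoro group at C-5.
The substituents are ordered alphabetically, ignoring any di-/tri- multipliers.
Assembling the pieces gives 6-bromo-5-fluoroheptan-3-ol.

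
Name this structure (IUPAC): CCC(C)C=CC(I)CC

The longest chain bearing the multiple bond is 8 carbons long (octane).
A C=C double bond in the chain gives the infix -ene-.
Number the chain so that the locant sets are identical either way, so the alphabetically earlier iodo substituent takes the lower locant (3 rather than 6).
That gives the double bond between C-4 and C-5; an iodo group at C-3; a methyl group at C-6.
Substituent prefixes are cited in alphabetical order (multiplying prefixes like di-/tri- are ignored for ordering).
The name is 3-iodo-6-methyloct-4-ene.

3-iodo-6-methyloct-4-ene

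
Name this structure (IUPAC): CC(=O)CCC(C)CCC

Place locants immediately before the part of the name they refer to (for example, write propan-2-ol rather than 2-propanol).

5-methyloctan-2-one

The longest chain bearing the carbonyl is 8 carbons long (octane).
The principal characteristic group is a ketone (C=O on an internal carbon), named with the suffix -one.
Choose the numbering such that numbering from this end puts the carbonyl group at C-2 rather than C-7.
That gives the carbonyl at C-2; a methyl group at C-5.
Putting it together: 5-methyloctan-2-one.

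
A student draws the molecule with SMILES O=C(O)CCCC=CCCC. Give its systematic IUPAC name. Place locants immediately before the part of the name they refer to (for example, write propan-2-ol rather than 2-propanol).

non-5-enoic acid

The longest carbon chain that includes the –COOH group and the multiple bond has 9 carbons, so the parent hydride is nonane.
A carboxylic acid (terminal –COOH) is the principal characteristic group, giving the suffix -oic acid.
There is one C=C double bond, indicated by the ending -ene.
The numbering direction is chosen so that the carboxylic acid carbon is C-1 by definition.
That gives the double bond between C-5 and C-6.
Putting it together: non-5-enoic acid.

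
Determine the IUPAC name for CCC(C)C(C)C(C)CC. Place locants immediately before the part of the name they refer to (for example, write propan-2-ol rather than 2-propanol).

3,4,5-trimethylheptane

The longest continuous carbon chain has 7 atoms, so the parent hydride is heptane.
The molecule is symmetric, so either numbering direction gives the same locants.
That gives methyl groups at C-3 and C-4 and C-5.
Putting it together: 3,4,5-trimethylheptane.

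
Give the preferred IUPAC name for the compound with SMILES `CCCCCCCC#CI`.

1-iodonon-1-yne

The longest carbon chain that includes the multiple bond has 9 carbons, so the parent hydride is nonane.
A C≡C triple bond in the chain gives the infix -yne-.
The numbering direction is chosen so that numbering from this end puts the triple bond at C-1 rather than C-8.
That gives the triple bond between C-1 and C-2; an iodo group at C-1.
The name is 1-iodonon-1-yne.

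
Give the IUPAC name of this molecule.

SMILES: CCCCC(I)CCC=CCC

7-iodoundec-3-ene

The longest chain bearing the multiple bond is 11 carbons long (undecane).
There is one C=C double bond, indicated by the ending -ene.
Choose the numbering such that numbering from this end puts the double bond at C-3 rather than C-8.
With this numbering: the double bond between C-3 and C-4; an iodo group at C-7.
Assembling the pieces gives 7-iodoundec-3-ene.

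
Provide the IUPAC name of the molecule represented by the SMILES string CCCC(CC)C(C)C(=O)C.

The longest chain bearing the carbonyl is 7 carbons long (heptane).
The highest-priority functional group is a ketone (C=O on an internal carbon), so the name ends in -one.
Choose the numbering such that numbering from this end puts the carbonyl group at C-2 rather than C-6.
That gives the carbonyl at C-2; an ethyl group at C-4; a methyl group at C-3.
The substituents are ordered alphabetically, ignoring any di-/tri- multipliers.
Assembling the pieces gives 4-ethyl-3-methylheptan-2-one.

4-ethyl-3-methylheptan-2-one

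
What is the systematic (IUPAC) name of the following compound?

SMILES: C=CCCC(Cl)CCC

Counting along the main chain through the multiple bond gives 8 carbons: the parent is octane.
A C=C double bond in the chain gives the infix -ene-.
Choose the numbering such that numbering from this end puts the double bond at C-1 rather than C-7.
That gives the double bond between C-1 and C-2; a chloro group at C-5.
Assembling the pieces gives 5-chlorooct-1-ene.

5-chlorooct-1-ene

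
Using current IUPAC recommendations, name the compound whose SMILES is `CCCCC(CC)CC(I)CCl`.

1-chloro-4-ethyl-2-iodooctane

The longest continuous carbon chain has 8 atoms, so the parent hydride is octane.
Choose the numbering such that the substituent locant set {1,2,4} is lower than {5,7,8} at the first point of difference.
This places a chloro group at C-1; an ethyl group at C-4; an iodo group at C-2.
Substituent prefixes are cited in alphabetical order (multiplying prefixes like di-/tri- are ignored for ordering).
The name is 1-chloro-4-ethyl-2-iodooctane.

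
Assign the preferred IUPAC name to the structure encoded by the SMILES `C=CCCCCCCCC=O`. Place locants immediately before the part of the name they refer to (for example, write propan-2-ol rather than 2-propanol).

The longest chain bearing the –CHO group and the multiple bond is 10 carbons long (decane).
The highest-priority functional group is an aldehyde (terminal –CHO), so the name ends in -al.
A C=C double bond in the chain gives the infix -ene-.
The numbering direction is chosen so that the aldehyde carbon is C-1 by definition.
This places the double bond between C-9 and C-10.
The name is dec-9-enal.

dec-9-enal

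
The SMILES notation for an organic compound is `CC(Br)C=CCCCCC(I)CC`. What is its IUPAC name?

2-bromo-9-iodoundec-3-ene

The longest carbon chain that includes the multiple bond has 11 carbons, so the parent hydride is undecane.
The chain contains a C=C double bond, so the unsaturation ending is -ene.
Number the chain so that numbering from this end puts the double bond at C-3 rather than C-8.
This places the double bond between C-3 and C-4; a bromo group at C-2; an iodo group at C-9.
The substituents are ordered alphabetically, ignoring any di-/tri- multipliers.
Assembling the pieces gives 2-bromo-9-iodoundec-3-ene.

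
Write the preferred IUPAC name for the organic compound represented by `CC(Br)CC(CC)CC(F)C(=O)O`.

The longest carbon chain that includes the –COOH group has 7 carbons, so the parent hydride is heptane.
The highest-priority functional group is a carboxylic acid (terminal –COOH), so the name ends in -oic acid.
Choose the numbering such that the carboxylic acid carbon is C-1 by definition.
This places a bromo group at C-6; an ethyl group at C-4; a fluoro group at C-2.
Prefixes are listed alphabetically: bromo, ethyl, fluoro.
Assembling the pieces gives 6-bromo-4-ethyl-2-fluoroheptanoic acid.

6-bromo-4-ethyl-2-fluoroheptanoic acid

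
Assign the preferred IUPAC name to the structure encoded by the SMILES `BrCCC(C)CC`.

The parent chain contains 5 carbons (pentane).
Number the chain so that the substituent locant set {1,3} is lower than {3,5} at the first point of difference.
That gives a bromo group at C-1; a methyl group at C-3.
The substituents are ordered alphabetically, ignoring any di-/tri- multipliers.
Putting it together: 1-bromo-3-methylpentane.

1-bromo-3-methylpentane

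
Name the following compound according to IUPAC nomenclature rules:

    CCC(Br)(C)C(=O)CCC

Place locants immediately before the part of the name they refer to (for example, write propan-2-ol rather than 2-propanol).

The longest carbon chain that includes the carbonyl has 7 carbons, so the parent hydride is heptane.
The highest-priority functional group is a ketone (C=O on an internal carbon), so the name ends in -one.
The numbering direction is chosen so that the substituent locant set {3,3} is lower than {5,5} at the first point of difference.
That gives the carbonyl at C-4; a bromo group at C-3; a methyl group at C-3.
Prefixes are listed alphabetically: bromo, methyl.
The name is 3-bromo-3-methylheptan-4-one.

3-bromo-3-methylheptan-4-one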